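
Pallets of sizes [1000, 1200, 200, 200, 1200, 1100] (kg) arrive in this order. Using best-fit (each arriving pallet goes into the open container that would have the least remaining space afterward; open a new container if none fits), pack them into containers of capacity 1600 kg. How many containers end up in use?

  1000 → container 1 (new)  [load 1000/1600]
  1200 → container 2 (new)  [load 1200/1600]
  200 → container 2  [load 1400/1600]
  200 → container 2  [load 1600/1600]
  1200 → container 3 (new)  [load 1200/1600]
  1100 → container 4 (new)  [load 1100/1600]
4 containers opened.

4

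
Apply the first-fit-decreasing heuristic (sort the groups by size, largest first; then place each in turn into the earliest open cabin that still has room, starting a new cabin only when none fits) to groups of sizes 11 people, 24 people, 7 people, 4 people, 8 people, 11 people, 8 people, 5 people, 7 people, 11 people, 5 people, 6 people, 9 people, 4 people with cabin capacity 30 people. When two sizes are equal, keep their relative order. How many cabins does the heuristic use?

5

Sorted descending: 24, 11, 11, 11, 9, 8, 8, 7, 7, 6, 5, 5, 4, 4.
  24 → cabin 1 (new)  [load 24/30]
  11 → cabin 2 (new)  [load 11/30]
  11 → cabin 2  [load 22/30]
  11 → cabin 3 (new)  [load 11/30]
  9 → cabin 3  [load 20/30]
  8 → cabin 2  [load 30/30]
  8 → cabin 3  [load 28/30]
  7 → cabin 4 (new)  [load 7/30]
  7 → cabin 4  [load 14/30]
  6 → cabin 1  [load 30/30]
  5 → cabin 4  [load 19/30]
  5 → cabin 4  [load 24/30]
  4 → cabin 4  [load 28/30]
  4 → cabin 5 (new)  [load 4/30]
5 cabins opened.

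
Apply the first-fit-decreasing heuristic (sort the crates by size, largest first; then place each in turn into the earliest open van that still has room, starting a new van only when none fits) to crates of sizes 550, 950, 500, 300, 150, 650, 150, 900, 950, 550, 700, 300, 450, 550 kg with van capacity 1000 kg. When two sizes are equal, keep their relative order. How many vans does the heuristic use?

9

Sorted descending: 950, 950, 900, 700, 650, 550, 550, 550, 500, 450, 300, 300, 150, 150.
  950 → van 1 (new)  [load 950/1000]
  950 → van 2 (new)  [load 950/1000]
  900 → van 3 (new)  [load 900/1000]
  700 → van 4 (new)  [load 700/1000]
  650 → van 5 (new)  [load 650/1000]
  550 → van 6 (new)  [load 550/1000]
  550 → van 7 (new)  [load 550/1000]
  550 → van 8 (new)  [load 550/1000]
  500 → van 9 (new)  [load 500/1000]
  450 → van 6  [load 1000/1000]
  300 → van 4  [load 1000/1000]
  300 → van 5  [load 950/1000]
  150 → van 7  [load 700/1000]
  150 → van 7  [load 850/1000]
9 vans opened.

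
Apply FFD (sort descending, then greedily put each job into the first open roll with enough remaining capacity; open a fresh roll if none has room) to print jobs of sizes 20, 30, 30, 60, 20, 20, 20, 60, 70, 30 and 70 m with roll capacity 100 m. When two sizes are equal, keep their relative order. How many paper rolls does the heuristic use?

5

Sorted descending: 70, 70, 60, 60, 30, 30, 30, 20, 20, 20, 20.
  70 → roll 1 (new)  [load 70/100]
  70 → roll 2 (new)  [load 70/100]
  60 → roll 3 (new)  [load 60/100]
  60 → roll 4 (new)  [load 60/100]
  30 → roll 1  [load 100/100]
  30 → roll 2  [load 100/100]
  30 → roll 3  [load 90/100]
  20 → roll 4  [load 80/100]
  20 → roll 4  [load 100/100]
  20 → roll 5 (new)  [load 20/100]
  20 → roll 5  [load 40/100]
5 paper rolls opened.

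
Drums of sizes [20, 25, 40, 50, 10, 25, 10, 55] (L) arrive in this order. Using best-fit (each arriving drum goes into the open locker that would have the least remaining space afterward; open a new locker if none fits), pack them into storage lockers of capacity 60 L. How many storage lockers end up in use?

5

  20 → locker 1 (new)  [load 20/60]
  25 → locker 1  [load 45/60]
  40 → locker 2 (new)  [load 40/60]
  50 → locker 3 (new)  [load 50/60]
  10 → locker 3  [load 60/60]
  25 → locker 4 (new)  [load 25/60]
  10 → locker 1  [load 55/60]
  55 → locker 5 (new)  [load 55/60]
5 storage lockers opened.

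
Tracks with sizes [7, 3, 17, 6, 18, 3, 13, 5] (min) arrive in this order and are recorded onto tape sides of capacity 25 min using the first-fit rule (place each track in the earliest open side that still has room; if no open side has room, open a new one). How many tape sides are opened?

  7 → side 1 (new)  [load 7/25]
  3 → side 1  [load 10/25]
  17 → side 2 (new)  [load 17/25]
  6 → side 1  [load 16/25]
  18 → side 3 (new)  [load 18/25]
  3 → side 1  [load 19/25]
  13 → side 4 (new)  [load 13/25]
  5 → side 1  [load 24/25]
4 tape sides opened.

4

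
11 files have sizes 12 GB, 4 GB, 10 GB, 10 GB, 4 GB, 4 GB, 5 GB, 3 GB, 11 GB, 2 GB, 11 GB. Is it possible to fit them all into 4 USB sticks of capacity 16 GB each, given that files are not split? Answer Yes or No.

Total = 76 GB; ⌈76/16⌉ = 5.
At least 5 USB sticks are required, but only 4 are allowed.

No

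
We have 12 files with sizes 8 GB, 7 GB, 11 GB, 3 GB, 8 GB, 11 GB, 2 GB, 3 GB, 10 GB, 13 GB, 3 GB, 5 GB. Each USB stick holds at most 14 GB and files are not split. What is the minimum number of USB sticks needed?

7

Total = 13 + 11 + 11 + 10 + 8 + 8 + 7 + 5 + 3 + 3 + 3 + 2 = 84 GB.
Lower bound: ⌈84/14⌉ = 6 USB sticks.
A packing using 7 USB sticks:
  USB stick 1: 13 = 13
  USB stick 2: 11 + 3 = 14
  USB stick 3: 11 + 3 = 14
  USB stick 4: 10 + 3 = 13
  USB stick 5: 8 + 5 = 13
  USB stick 6: 8 + 2 = 10
  USB stick 7: 7 = 7
No arrangement into 6 USB sticks stays within capacity, so 7 is optimal.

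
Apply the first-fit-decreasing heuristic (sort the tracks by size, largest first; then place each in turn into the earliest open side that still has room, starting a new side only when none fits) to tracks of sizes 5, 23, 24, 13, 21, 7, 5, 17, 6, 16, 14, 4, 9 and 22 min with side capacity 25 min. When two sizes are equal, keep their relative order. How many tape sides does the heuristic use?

Sorted descending: 24, 23, 22, 21, 17, 16, 14, 13, 9, 7, 6, 5, 5, 4.
  24 → side 1 (new)  [load 24/25]
  23 → side 2 (new)  [load 23/25]
  22 → side 3 (new)  [load 22/25]
  21 → side 4 (new)  [load 21/25]
  17 → side 5 (new)  [load 17/25]
  16 → side 6 (new)  [load 16/25]
  14 → side 7 (new)  [load 14/25]
  13 → side 8 (new)  [load 13/25]
  9 → side 6  [load 25/25]
  7 → side 5  [load 24/25]
  6 → side 7  [load 20/25]
  5 → side 7  [load 25/25]
  5 → side 8  [load 18/25]
  4 → side 4  [load 25/25]
8 tape sides opened.

8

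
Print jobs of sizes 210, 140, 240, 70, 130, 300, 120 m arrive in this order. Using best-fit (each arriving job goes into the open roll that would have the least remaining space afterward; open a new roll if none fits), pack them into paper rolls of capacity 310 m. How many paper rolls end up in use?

  210 → roll 1 (new)  [load 210/310]
  140 → roll 2 (new)  [load 140/310]
  240 → roll 3 (new)  [load 240/310]
  70 → roll 3  [load 310/310]
  130 → roll 2  [load 270/310]
  300 → roll 4 (new)  [load 300/310]
  120 → roll 5 (new)  [load 120/310]
5 paper rolls opened.

5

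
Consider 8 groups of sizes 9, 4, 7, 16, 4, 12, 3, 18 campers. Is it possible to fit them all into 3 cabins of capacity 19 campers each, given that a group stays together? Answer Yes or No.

Total = 73 campers; ⌈73/19⌉ = 4.
At least 4 cabins are required, but only 3 are allowed.

No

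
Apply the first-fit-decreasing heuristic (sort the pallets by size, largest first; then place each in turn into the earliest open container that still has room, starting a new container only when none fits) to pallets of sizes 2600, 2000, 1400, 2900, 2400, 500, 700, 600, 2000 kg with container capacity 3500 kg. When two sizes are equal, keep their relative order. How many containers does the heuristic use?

5

Sorted descending: 2900, 2600, 2400, 2000, 2000, 1400, 700, 600, 500.
  2900 → container 1 (new)  [load 2900/3500]
  2600 → container 2 (new)  [load 2600/3500]
  2400 → container 3 (new)  [load 2400/3500]
  2000 → container 4 (new)  [load 2000/3500]
  2000 → container 5 (new)  [load 2000/3500]
  1400 → container 4  [load 3400/3500]
  700 → container 2  [load 3300/3500]
  600 → container 1  [load 3500/3500]
  500 → container 3  [load 2900/3500]
5 containers opened.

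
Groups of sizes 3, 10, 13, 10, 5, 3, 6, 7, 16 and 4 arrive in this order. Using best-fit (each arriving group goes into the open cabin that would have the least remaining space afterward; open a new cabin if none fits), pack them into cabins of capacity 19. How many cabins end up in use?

  3 → cabin 1 (new)  [load 3/19]
  10 → cabin 1  [load 13/19]
  13 → cabin 2 (new)  [load 13/19]
  10 → cabin 3 (new)  [load 10/19]
  5 → cabin 1  [load 18/19]
  3 → cabin 2  [load 16/19]
  6 → cabin 3  [load 16/19]
  7 → cabin 4 (new)  [load 7/19]
  16 → cabin 5 (new)  [load 16/19]
  4 → cabin 4  [load 11/19]
5 cabins opened.

5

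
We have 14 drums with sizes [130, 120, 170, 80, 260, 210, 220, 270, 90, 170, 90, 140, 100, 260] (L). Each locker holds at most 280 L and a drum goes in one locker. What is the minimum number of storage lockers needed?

10

Total = 270 + 260 + 260 + 220 + 210 + 170 + 170 + 140 + 130 + 120 + 100 + 90 + 90 + 80 = 2310 L.
Lower bound: ⌈2310/280⌉ = 9 storage lockers.
A packing using 10 storage lockers:
  locker 1: 270 = 270
  locker 2: 260 = 260
  locker 3: 260 = 260
  locker 4: 220 = 220
  locker 5: 210 = 210
  locker 6: 170 + 100 = 270
  locker 7: 170 + 90 = 260
  locker 8: 140 + 130 = 270
  locker 9: 120 + 90 = 210
  locker 10: 80 = 80
No arrangement into 9 storage lockers stays within capacity, so 10 is optimal.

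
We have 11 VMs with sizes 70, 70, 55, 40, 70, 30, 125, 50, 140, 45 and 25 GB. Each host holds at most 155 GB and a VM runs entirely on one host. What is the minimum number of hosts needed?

Total = 140 + 125 + 70 + 70 + 70 + 55 + 50 + 45 + 40 + 30 + 25 = 720 GB.
Lower bound: ⌈720/155⌉ = 5 hosts.
A packing using 5 hosts:
  host 1: 140 = 140
  host 2: 125 + 30 = 155
  host 3: 70 + 70 = 140
  host 4: 70 + 55 + 25 = 150
  host 5: 50 + 45 + 40 = 135
This matches the lower bound, so 5 is optimal.

5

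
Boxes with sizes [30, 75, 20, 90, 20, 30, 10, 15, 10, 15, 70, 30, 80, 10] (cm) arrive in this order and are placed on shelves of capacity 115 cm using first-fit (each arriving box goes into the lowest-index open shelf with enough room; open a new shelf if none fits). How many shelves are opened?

5

  30 → shelf 1 (new)  [load 30/115]
  75 → shelf 1  [load 105/115]
  20 → shelf 2 (new)  [load 20/115]
  90 → shelf 2  [load 110/115]
  20 → shelf 3 (new)  [load 20/115]
  30 → shelf 3  [load 50/115]
  10 → shelf 1  [load 115/115]
  15 → shelf 3  [load 65/115]
  10 → shelf 3  [load 75/115]
  15 → shelf 3  [load 90/115]
  70 → shelf 4 (new)  [load 70/115]
  30 → shelf 4  [load 100/115]
  80 → shelf 5 (new)  [load 80/115]
  10 → shelf 3  [load 100/115]
5 shelves opened.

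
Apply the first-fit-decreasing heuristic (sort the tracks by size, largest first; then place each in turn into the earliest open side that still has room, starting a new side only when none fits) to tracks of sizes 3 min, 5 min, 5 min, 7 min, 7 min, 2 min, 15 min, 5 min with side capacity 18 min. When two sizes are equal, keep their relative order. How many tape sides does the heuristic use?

3

Sorted descending: 15, 7, 7, 5, 5, 5, 3, 2.
  15 → side 1 (new)  [load 15/18]
  7 → side 2 (new)  [load 7/18]
  7 → side 2  [load 14/18]
  5 → side 3 (new)  [load 5/18]
  5 → side 3  [load 10/18]
  5 → side 3  [load 15/18]
  3 → side 1  [load 18/18]
  2 → side 2  [load 16/18]
3 tape sides opened.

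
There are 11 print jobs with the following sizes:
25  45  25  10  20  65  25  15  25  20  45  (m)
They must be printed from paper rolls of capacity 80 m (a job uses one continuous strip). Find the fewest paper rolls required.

5

Total = 65 + 45 + 45 + 25 + 25 + 25 + 25 + 20 + 20 + 15 + 10 = 320 m.
Lower bound: ⌈320/80⌉ = 4 paper rolls.
A packing using 5 paper rolls:
  roll 1: 65 + 15 = 80
  roll 2: 45 + 25 + 10 = 80
  roll 3: 45 + 25 = 70
  roll 4: 25 + 25 + 20 = 70
  roll 5: 20 = 20
No arrangement into 4 paper rolls stays within capacity, so 5 is optimal.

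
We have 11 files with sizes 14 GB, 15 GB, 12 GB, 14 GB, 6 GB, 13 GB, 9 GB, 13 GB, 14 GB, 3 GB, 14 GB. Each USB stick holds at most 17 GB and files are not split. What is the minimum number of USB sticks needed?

Total = 15 + 14 + 14 + 14 + 14 + 13 + 13 + 12 + 9 + 6 + 3 = 127 GB.
Lower bound: ⌈127/17⌉ = 8 USB sticks.
Also, 9 files each exceed 17/2 GB, and no two of those can share a USB stick, so at least 9 USB sticks are needed.
A packing using 9 USB sticks:
  USB stick 1: 15 = 15
  USB stick 2: 14 + 3 = 17
  USB stick 3: 14 = 14
  USB stick 4: 14 = 14
  USB stick 5: 14 = 14
  USB stick 6: 13 = 13
  USB stick 7: 13 = 13
  USB stick 8: 12 = 12
  USB stick 9: 9 + 6 = 15
This matches the lower bound, so 9 is optimal.

9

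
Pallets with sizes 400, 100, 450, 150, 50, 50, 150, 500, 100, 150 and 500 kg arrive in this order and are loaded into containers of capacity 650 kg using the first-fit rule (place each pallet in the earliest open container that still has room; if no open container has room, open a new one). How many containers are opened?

4

  400 → container 1 (new)  [load 400/650]
  100 → container 1  [load 500/650]
  450 → container 2 (new)  [load 450/650]
  150 → container 1  [load 650/650]
  50 → container 2  [load 500/650]
  50 → container 2  [load 550/650]
  150 → container 3 (new)  [load 150/650]
  500 → container 3  [load 650/650]
  100 → container 2  [load 650/650]
  150 → container 4 (new)  [load 150/650]
  500 → container 4  [load 650/650]
4 containers opened.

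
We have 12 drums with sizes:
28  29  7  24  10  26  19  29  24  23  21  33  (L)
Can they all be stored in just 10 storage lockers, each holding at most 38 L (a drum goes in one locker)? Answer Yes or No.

Yes

A valid assignment using 10 storage lockers:
  locker 1: 33 = 33
  locker 2: 29 + 7 = 36
  locker 3: 29 = 29
  locker 4: 28 + 10 = 38
  locker 5: 26 = 26
  locker 6: 24 = 24
  locker 7: 24 = 24
  locker 8: 23 = 23
  locker 9: 21 = 21
  locker 10: 19 = 19
Every load is within 38 L, so 10 storage lockers suffice.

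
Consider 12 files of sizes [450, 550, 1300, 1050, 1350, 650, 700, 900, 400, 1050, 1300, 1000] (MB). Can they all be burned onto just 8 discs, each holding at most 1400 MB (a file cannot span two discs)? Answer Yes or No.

Total = 10700 MB; ⌈10700/1400⌉ = 8.
The bound of 8 does not rule out 8, but exhaustive search shows no assignment into 8 discs of capacity 1400 MB exists — the minimum is 9.

No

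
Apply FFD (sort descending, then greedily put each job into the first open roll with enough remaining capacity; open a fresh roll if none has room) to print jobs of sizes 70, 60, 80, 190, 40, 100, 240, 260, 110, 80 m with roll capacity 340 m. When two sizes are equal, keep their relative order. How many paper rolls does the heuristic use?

Sorted descending: 260, 240, 190, 110, 100, 80, 80, 70, 60, 40.
  260 → roll 1 (new)  [load 260/340]
  240 → roll 2 (new)  [load 240/340]
  190 → roll 3 (new)  [load 190/340]
  110 → roll 3  [load 300/340]
  100 → roll 2  [load 340/340]
  80 → roll 1  [load 340/340]
  80 → roll 4 (new)  [load 80/340]
  70 → roll 4  [load 150/340]
  60 → roll 4  [load 210/340]
  40 → roll 3  [load 340/340]
4 paper rolls opened.

4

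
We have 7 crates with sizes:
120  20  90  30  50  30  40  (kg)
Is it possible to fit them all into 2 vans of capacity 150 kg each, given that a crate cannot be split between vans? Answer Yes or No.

Total = 380 kg; ⌈380/150⌉ = 3.
At least 3 vans are required, but only 2 are allowed.

No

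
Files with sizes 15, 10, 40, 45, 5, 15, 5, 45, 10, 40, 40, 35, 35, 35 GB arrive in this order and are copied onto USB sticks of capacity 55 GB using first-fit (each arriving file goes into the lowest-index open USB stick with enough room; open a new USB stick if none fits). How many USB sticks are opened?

9

  15 → USB stick 1 (new)  [load 15/55]
  10 → USB stick 1  [load 25/55]
  40 → USB stick 2 (new)  [load 40/55]
  45 → USB stick 3 (new)  [load 45/55]
  5 → USB stick 1  [load 30/55]
  15 → USB stick 1  [load 45/55]
  5 → USB stick 1  [load 50/55]
  45 → USB stick 4 (new)  [load 45/55]
  10 → USB stick 2  [load 50/55]
  40 → USB stick 5 (new)  [load 40/55]
  40 → USB stick 6 (new)  [load 40/55]
  35 → USB stick 7 (new)  [load 35/55]
  35 → USB stick 8 (new)  [load 35/55]
  35 → USB stick 9 (new)  [load 35/55]
9 USB sticks opened.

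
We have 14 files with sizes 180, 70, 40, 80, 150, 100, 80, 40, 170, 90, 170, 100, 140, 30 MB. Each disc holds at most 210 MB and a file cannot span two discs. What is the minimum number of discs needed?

Total = 180 + 170 + 170 + 150 + 140 + 100 + 100 + 90 + 80 + 80 + 70 + 40 + 40 + 30 = 1440 MB.
Lower bound: ⌈1440/210⌉ = 7 discs.
A packing using 8 discs:
  disc 1: 180 + 30 = 210
  disc 2: 170 + 40 = 210
  disc 3: 170 + 40 = 210
  disc 4: 150 = 150
  disc 5: 140 + 70 = 210
  disc 6: 100 + 100 = 200
  disc 7: 90 + 80 = 170
  disc 8: 80 = 80
No arrangement into 7 discs stays within capacity, so 8 is optimal.

8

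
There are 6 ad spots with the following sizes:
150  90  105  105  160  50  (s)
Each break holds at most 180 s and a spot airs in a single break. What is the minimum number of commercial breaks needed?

5

Total = 160 + 150 + 105 + 105 + 90 + 50 = 660 s.
Lower bound: ⌈660/180⌉ = 4 commercial breaks.
A packing using 5 commercial breaks:
  break 1: 160 = 160
  break 2: 150 = 150
  break 3: 105 + 50 = 155
  break 4: 105 = 105
  break 5: 90 = 90
No arrangement into 4 commercial breaks stays within capacity, so 5 is optimal.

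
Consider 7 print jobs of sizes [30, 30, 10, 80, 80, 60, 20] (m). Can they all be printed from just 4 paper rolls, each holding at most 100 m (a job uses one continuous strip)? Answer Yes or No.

Yes

A valid assignment using 4 paper rolls:
  roll 1: 80 + 20 = 100
  roll 2: 80 + 10 = 90
  roll 3: 60 + 30 = 90
  roll 4: 30 = 30
Every load is within 100 m, so 4 paper rolls suffice.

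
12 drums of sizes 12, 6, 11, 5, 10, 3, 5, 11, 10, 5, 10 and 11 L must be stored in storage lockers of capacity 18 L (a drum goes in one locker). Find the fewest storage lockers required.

7

Total = 12 + 11 + 11 + 11 + 10 + 10 + 10 + 6 + 5 + 5 + 5 + 3 = 99 L.
Lower bound: ⌈99/18⌉ = 6 storage lockers.
Also, 7 drums each exceed 9 L, and no two of those can share a locker, so at least 7 storage lockers are needed.
A packing using 7 storage lockers:
  locker 1: 12 + 6 = 18
  locker 2: 11 + 5 = 16
  locker 3: 11 + 5 = 16
  locker 4: 11 + 5 = 16
  locker 5: 10 + 3 = 13
  locker 6: 10 = 10
  locker 7: 10 = 10
This matches the lower bound, so 7 is optimal.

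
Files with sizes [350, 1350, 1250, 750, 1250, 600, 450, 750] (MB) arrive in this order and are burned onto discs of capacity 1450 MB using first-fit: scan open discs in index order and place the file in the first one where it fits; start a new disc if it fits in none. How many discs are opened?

  350 → disc 1 (new)  [load 350/1450]
  1350 → disc 2 (new)  [load 1350/1450]
  1250 → disc 3 (new)  [load 1250/1450]
  750 → disc 1  [load 1100/1450]
  1250 → disc 4 (new)  [load 1250/1450]
  600 → disc 5 (new)  [load 600/1450]
  450 → disc 5  [load 1050/1450]
  750 → disc 6 (new)  [load 750/1450]
6 discs opened.

6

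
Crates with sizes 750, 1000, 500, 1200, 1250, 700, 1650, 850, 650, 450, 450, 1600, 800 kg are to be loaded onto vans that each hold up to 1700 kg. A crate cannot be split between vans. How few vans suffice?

8

Total = 1650 + 1600 + 1250 + 1200 + 1000 + 850 + 800 + 750 + 700 + 650 + 500 + 450 + 450 = 11850 kg.
Lower bound: ⌈11850/1700⌉ = 7 vans.
A packing using 8 vans:
  van 1: 1650 = 1650
  van 2: 1600 = 1600
  van 3: 1250 + 450 = 1700
  van 4: 1200 + 500 = 1700
  van 5: 1000 + 700 = 1700
  van 6: 850 + 800 = 1650
  van 7: 750 + 650 = 1400
  van 8: 450 = 450
No arrangement into 7 vans stays within capacity, so 8 is optimal.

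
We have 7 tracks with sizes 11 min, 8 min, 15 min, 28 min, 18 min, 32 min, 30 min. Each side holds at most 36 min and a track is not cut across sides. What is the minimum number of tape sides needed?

5

Total = 32 + 30 + 28 + 18 + 15 + 11 + 8 = 142 min.
Lower bound: ⌈142/36⌉ = 4 tape sides.
A packing using 5 tape sides:
  side 1: 32 = 32
  side 2: 30 = 30
  side 3: 28 + 8 = 36
  side 4: 18 + 15 = 33
  side 5: 11 = 11
No arrangement into 4 tape sides stays within capacity, so 5 is optimal.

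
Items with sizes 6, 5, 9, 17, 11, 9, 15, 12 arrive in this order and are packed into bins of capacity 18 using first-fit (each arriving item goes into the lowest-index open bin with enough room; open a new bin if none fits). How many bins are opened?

  6 → bin 1 (new)  [load 6/18]
  5 → bin 1  [load 11/18]
  9 → bin 2 (new)  [load 9/18]
  17 → bin 3 (new)  [load 17/18]
  11 → bin 4 (new)  [load 11/18]
  9 → bin 2  [load 18/18]
  15 → bin 5 (new)  [load 15/18]
  12 → bin 6 (new)  [load 12/18]
6 bins opened.

6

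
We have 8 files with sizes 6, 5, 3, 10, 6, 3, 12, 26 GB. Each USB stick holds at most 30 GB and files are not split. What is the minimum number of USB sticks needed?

Total = 26 + 12 + 10 + 6 + 6 + 5 + 3 + 3 = 71 GB.
Lower bound: ⌈71/30⌉ = 3 USB sticks.
A packing using 3 USB sticks:
  USB stick 1: 26 + 3 = 29
  USB stick 2: 12 + 10 + 6 = 28
  USB stick 3: 6 + 5 + 3 = 14
This matches the lower bound, so 3 is optimal.

3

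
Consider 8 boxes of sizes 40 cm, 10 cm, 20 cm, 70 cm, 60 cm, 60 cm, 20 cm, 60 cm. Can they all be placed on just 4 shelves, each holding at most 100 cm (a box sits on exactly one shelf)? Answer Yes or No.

Yes

A valid assignment using 4 shelves:
  shelf 1: 70 + 20 + 10 = 100
  shelf 2: 60 + 40 = 100
  shelf 3: 60 + 20 = 80
  shelf 4: 60 = 60
Every load is within 100 cm, so 4 shelves suffice.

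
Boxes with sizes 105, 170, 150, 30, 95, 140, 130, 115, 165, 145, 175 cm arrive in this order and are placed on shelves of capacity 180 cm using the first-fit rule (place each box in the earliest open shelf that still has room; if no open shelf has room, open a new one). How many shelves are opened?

  105 → shelf 1 (new)  [load 105/180]
  170 → shelf 2 (new)  [load 170/180]
  150 → shelf 3 (new)  [load 150/180]
  30 → shelf 1  [load 135/180]
  95 → shelf 4 (new)  [load 95/180]
  140 → shelf 5 (new)  [load 140/180]
  130 → shelf 6 (new)  [load 130/180]
  115 → shelf 7 (new)  [load 115/180]
  165 → shelf 8 (new)  [load 165/180]
  145 → shelf 9 (new)  [load 145/180]
  175 → shelf 10 (new)  [load 175/180]
10 shelves opened.

10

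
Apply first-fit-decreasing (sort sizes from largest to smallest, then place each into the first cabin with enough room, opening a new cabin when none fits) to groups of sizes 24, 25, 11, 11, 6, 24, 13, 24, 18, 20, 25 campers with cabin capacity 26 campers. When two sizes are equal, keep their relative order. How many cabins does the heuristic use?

Sorted descending: 25, 25, 24, 24, 24, 20, 18, 13, 11, 11, 6.
  25 → cabin 1 (new)  [load 25/26]
  25 → cabin 2 (new)  [load 25/26]
  24 → cabin 3 (new)  [load 24/26]
  24 → cabin 4 (new)  [load 24/26]
  24 → cabin 5 (new)  [load 24/26]
  20 → cabin 6 (new)  [load 20/26]
  18 → cabin 7 (new)  [load 18/26]
  13 → cabin 8 (new)  [load 13/26]
  11 → cabin 8  [load 24/26]
  11 → cabin 9 (new)  [load 11/26]
  6 → cabin 6  [load 26/26]
9 cabins opened.

9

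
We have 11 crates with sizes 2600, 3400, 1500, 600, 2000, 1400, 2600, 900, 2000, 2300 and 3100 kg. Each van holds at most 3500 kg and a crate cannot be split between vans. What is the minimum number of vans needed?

7

Total = 3400 + 3100 + 2600 + 2600 + 2300 + 2000 + 2000 + 1500 + 1400 + 900 + 600 = 22400 kg.
Lower bound: ⌈22400/3500⌉ = 7 vans.
A packing using 7 vans:
  van 1: 3400 = 3400
  van 2: 3100 = 3100
  van 3: 2600 + 900 = 3500
  van 4: 2600 + 600 = 3200
  van 5: 2300 = 2300
  van 6: 2000 + 1500 = 3500
  van 7: 2000 + 1400 = 3400
This matches the lower bound, so 7 is optimal.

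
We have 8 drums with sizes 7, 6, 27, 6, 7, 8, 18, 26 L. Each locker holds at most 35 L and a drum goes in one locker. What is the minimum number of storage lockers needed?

4

Total = 27 + 26 + 18 + 8 + 7 + 7 + 6 + 6 = 105 L.
Lower bound: ⌈105/35⌉ = 3 storage lockers.
A packing using 4 storage lockers:
  locker 1: 27 + 8 = 35
  locker 2: 26 + 7 = 33
  locker 3: 18 + 7 + 6 = 31
  locker 4: 6 = 6
No arrangement into 3 storage lockers stays within capacity, so 4 is optimal.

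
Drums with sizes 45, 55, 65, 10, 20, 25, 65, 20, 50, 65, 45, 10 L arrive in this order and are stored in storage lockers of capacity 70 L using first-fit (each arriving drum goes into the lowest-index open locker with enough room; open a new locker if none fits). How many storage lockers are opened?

  45 → locker 1 (new)  [load 45/70]
  55 → locker 2 (new)  [load 55/70]
  65 → locker 3 (new)  [load 65/70]
  10 → locker 1  [load 55/70]
  20 → locker 4 (new)  [load 20/70]
  25 → locker 4  [load 45/70]
  65 → locker 5 (new)  [load 65/70]
  20 → locker 4  [load 65/70]
  50 → locker 6 (new)  [load 50/70]
  65 → locker 7 (new)  [load 65/70]
  45 → locker 8 (new)  [load 45/70]
  10 → locker 1  [load 65/70]
8 storage lockers opened.

8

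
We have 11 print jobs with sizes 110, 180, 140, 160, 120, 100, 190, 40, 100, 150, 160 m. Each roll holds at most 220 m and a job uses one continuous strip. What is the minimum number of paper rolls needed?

8

Total = 190 + 180 + 160 + 160 + 150 + 140 + 120 + 110 + 100 + 100 + 40 = 1450 m.
Lower bound: ⌈1450/220⌉ = 7 paper rolls.
A packing using 8 paper rolls:
  roll 1: 190 = 190
  roll 2: 180 + 40 = 220
  roll 3: 160 = 160
  roll 4: 160 = 160
  roll 5: 150 = 150
  roll 6: 140 = 140
  roll 7: 120 + 100 = 220
  roll 8: 110 + 100 = 210
No arrangement into 7 paper rolls stays within capacity, so 8 is optimal.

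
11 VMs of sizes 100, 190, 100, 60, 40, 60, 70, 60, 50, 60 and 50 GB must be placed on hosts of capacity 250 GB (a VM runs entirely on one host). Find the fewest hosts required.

4

Total = 190 + 100 + 100 + 70 + 60 + 60 + 60 + 60 + 50 + 50 + 40 = 840 GB.
Lower bound: ⌈840/250⌉ = 4 hosts.
A packing using 4 hosts:
  host 1: 190 + 60 = 250
  host 2: 100 + 100 + 50 = 250
  host 3: 70 + 60 + 60 + 60 = 250
  host 4: 50 + 40 = 90
This matches the lower bound, so 4 is optimal.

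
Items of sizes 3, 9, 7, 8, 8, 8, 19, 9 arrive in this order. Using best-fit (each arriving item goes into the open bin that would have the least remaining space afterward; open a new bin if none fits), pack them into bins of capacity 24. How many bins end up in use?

4

  3 → bin 1 (new)  [load 3/24]
  9 → bin 1  [load 12/24]
  7 → bin 1  [load 19/24]
  8 → bin 2 (new)  [load 8/24]
  8 → bin 2  [load 16/24]
  8 → bin 2  [load 24/24]
  19 → bin 3 (new)  [load 19/24]
  9 → bin 4 (new)  [load 9/24]
4 bins opened.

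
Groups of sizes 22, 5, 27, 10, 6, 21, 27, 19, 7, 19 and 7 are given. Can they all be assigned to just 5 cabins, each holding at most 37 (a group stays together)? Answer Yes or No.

Total = 170; ⌈170/37⌉ = 5.
6 groups each exceed half the capacity and cannot share a cabin, forcing at least 6 cabins.
At least 6 cabins are required, but only 5 are allowed.

No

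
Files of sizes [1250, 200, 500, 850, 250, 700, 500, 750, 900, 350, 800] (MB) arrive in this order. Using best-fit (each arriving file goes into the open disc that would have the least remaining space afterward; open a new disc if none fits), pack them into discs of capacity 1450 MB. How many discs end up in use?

  1250 → disc 1 (new)  [load 1250/1450]
  200 → disc 1  [load 1450/1450]
  500 → disc 2 (new)  [load 500/1450]
  850 → disc 2  [load 1350/1450]
  250 → disc 3 (new)  [load 250/1450]
  700 → disc 3  [load 950/1450]
  500 → disc 3  [load 1450/1450]
  750 → disc 4 (new)  [load 750/1450]
  900 → disc 5 (new)  [load 900/1450]
  350 → disc 5  [load 1250/1450]
  800 → disc 6 (new)  [load 800/1450]
6 discs opened.

6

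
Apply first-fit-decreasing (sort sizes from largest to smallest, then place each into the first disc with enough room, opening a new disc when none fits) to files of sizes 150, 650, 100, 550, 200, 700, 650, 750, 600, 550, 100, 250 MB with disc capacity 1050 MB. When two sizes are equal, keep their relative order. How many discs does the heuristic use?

Sorted descending: 750, 700, 650, 650, 600, 550, 550, 250, 200, 150, 100, 100.
  750 → disc 1 (new)  [load 750/1050]
  700 → disc 2 (new)  [load 700/1050]
  650 → disc 3 (new)  [load 650/1050]
  650 → disc 4 (new)  [load 650/1050]
  600 → disc 5 (new)  [load 600/1050]
  550 → disc 6 (new)  [load 550/1050]
  550 → disc 7 (new)  [load 550/1050]
  250 → disc 1  [load 1000/1050]
  200 → disc 2  [load 900/1050]
  150 → disc 2  [load 1050/1050]
  100 → disc 3  [load 750/1050]
  100 → disc 3  [load 850/1050]
7 discs opened.

7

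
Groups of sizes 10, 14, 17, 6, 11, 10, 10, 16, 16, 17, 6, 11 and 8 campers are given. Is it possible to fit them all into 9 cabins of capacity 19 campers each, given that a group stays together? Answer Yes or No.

Total = 152 campers; ⌈152/19⌉ = 8.
10 groups each exceed half the capacity and cannot share a cabin, forcing at least 10 cabins.
At least 10 cabins are required, but only 9 are allowed.

No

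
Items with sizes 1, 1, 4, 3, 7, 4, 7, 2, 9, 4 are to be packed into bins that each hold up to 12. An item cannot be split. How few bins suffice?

Total = 9 + 7 + 7 + 4 + 4 + 4 + 3 + 2 + 1 + 1 = 42.
Lower bound: ⌈42/12⌉ = 4 bins.
A packing using 4 bins:
  bin 1: 9 + 3 = 12
  bin 2: 7 + 4 + 1 = 12
  bin 3: 7 + 4 + 1 = 12
  bin 4: 4 + 2 = 6
This matches the lower bound, so 4 is optimal.

4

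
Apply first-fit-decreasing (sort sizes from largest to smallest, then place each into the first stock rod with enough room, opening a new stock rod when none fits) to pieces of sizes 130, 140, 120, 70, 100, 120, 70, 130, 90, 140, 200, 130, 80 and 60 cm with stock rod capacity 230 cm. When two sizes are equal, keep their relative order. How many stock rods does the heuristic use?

8

Sorted descending: 200, 140, 140, 130, 130, 130, 120, 120, 100, 90, 80, 70, 70, 60.
  200 → stock rod 1 (new)  [load 200/230]
  140 → stock rod 2 (new)  [load 140/230]
  140 → stock rod 3 (new)  [load 140/230]
  130 → stock rod 4 (new)  [load 130/230]
  130 → stock rod 5 (new)  [load 130/230]
  130 → stock rod 6 (new)  [load 130/230]
  120 → stock rod 7 (new)  [load 120/230]
  120 → stock rod 8 (new)  [load 120/230]
  100 → stock rod 4  [load 230/230]
  90 → stock rod 2  [load 230/230]
  80 → stock rod 3  [load 220/230]
  70 → stock rod 5  [load 200/230]
  70 → stock rod 6  [load 200/230]
  60 → stock rod 7  [load 180/230]
8 stock rods opened.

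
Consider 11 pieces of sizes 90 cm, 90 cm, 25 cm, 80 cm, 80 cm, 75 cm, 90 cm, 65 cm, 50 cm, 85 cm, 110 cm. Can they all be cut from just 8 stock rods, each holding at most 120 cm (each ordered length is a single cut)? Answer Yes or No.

Total = 840 cm; ⌈840/120⌉ = 7.
9 pieces each exceed half the capacity and cannot share a stock rod, forcing at least 9 stock rods.
At least 9 stock rods are required, but only 8 are allowed.

No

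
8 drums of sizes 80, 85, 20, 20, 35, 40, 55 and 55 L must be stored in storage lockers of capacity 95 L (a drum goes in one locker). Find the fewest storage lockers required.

5

Total = 85 + 80 + 55 + 55 + 40 + 35 + 20 + 20 = 390 L.
Lower bound: ⌈390/95⌉ = 5 storage lockers.
A packing using 5 storage lockers:
  locker 1: 85 = 85
  locker 2: 80 = 80
  locker 3: 55 + 40 = 95
  locker 4: 55 + 35 = 90
  locker 5: 20 + 20 = 40
This matches the lower bound, so 5 is optimal.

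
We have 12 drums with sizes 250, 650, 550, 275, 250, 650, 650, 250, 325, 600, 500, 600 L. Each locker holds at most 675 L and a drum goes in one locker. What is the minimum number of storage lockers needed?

10

Total = 650 + 650 + 650 + 600 + 600 + 550 + 500 + 325 + 275 + 250 + 250 + 250 = 5550 L.
Lower bound: ⌈5550/675⌉ = 9 storage lockers.
A packing using 10 storage lockers:
  locker 1: 650 = 650
  locker 2: 650 = 650
  locker 3: 650 = 650
  locker 4: 600 = 600
  locker 5: 600 = 600
  locker 6: 550 = 550
  locker 7: 500 = 500
  locker 8: 325 + 275 = 600
  locker 9: 250 + 250 = 500
  locker 10: 250 = 250
No arrangement into 9 storage lockers stays within capacity, so 10 is optimal.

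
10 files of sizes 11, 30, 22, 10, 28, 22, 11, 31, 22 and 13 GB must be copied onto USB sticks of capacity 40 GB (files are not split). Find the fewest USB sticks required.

Total = 31 + 30 + 28 + 22 + 22 + 22 + 13 + 11 + 11 + 10 = 200 GB.
Lower bound: ⌈200/40⌉ = 5 USB sticks.
Also, 6 files each exceed 20 GB, and no two of those can share a USB stick, so at least 6 USB sticks are needed.
A packing using 6 USB sticks:
  USB stick 1: 31 = 31
  USB stick 2: 30 + 10 = 40
  USB stick 3: 28 + 11 = 39
  USB stick 4: 22 + 13 = 35
  USB stick 5: 22 + 11 = 33
  USB stick 6: 22 = 22
This matches the lower bound, so 6 is optimal.

6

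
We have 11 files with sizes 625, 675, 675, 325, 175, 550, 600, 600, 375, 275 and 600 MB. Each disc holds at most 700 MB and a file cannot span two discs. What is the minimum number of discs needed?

9

Total = 675 + 675 + 625 + 600 + 600 + 600 + 550 + 375 + 325 + 275 + 175 = 5475 MB.
Lower bound: ⌈5475/700⌉ = 8 discs.
A packing using 9 discs:
  disc 1: 675 = 675
  disc 2: 675 = 675
  disc 3: 625 = 625
  disc 4: 600 = 600
  disc 5: 600 = 600
  disc 6: 600 = 600
  disc 7: 550 = 550
  disc 8: 375 + 325 = 700
  disc 9: 275 + 175 = 450
No arrangement into 8 discs stays within capacity, so 9 is optimal.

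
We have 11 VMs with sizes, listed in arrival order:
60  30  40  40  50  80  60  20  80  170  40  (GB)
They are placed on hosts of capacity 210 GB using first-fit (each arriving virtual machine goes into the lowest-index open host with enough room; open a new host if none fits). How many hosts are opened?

4

  60 → host 1 (new)  [load 60/210]
  30 → host 1  [load 90/210]
  40 → host 1  [load 130/210]
  40 → host 1  [load 170/210]
  50 → host 2 (new)  [load 50/210]
  80 → host 2  [load 130/210]
  60 → host 2  [load 190/210]
  20 → host 1  [load 190/210]
  80 → host 3 (new)  [load 80/210]
  170 → host 4 (new)  [load 170/210]
  40 → host 3  [load 120/210]
4 hosts opened.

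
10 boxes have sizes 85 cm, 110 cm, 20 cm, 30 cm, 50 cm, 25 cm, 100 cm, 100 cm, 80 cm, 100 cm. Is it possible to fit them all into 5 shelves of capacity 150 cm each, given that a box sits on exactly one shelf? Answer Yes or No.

No

Total = 700 cm; ⌈700/150⌉ = 5.
6 boxes each exceed half the capacity and cannot share a shelf, forcing at least 6 shelves.
At least 6 shelves are required, but only 5 are allowed.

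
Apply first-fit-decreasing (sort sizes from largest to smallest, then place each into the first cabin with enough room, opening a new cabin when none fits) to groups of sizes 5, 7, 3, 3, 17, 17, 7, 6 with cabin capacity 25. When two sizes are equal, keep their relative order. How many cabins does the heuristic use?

Sorted descending: 17, 17, 7, 7, 6, 5, 3, 3.
  17 → cabin 1 (new)  [load 17/25]
  17 → cabin 2 (new)  [load 17/25]
  7 → cabin 1  [load 24/25]
  7 → cabin 2  [load 24/25]
  6 → cabin 3 (new)  [load 6/25]
  5 → cabin 3  [load 11/25]
  3 → cabin 3  [load 14/25]
  3 → cabin 3  [load 17/25]
3 cabins opened.

3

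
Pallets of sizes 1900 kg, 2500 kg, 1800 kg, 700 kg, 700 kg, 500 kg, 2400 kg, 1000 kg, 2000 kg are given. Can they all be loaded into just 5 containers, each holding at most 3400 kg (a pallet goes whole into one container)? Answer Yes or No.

Yes

A valid assignment using 5 containers:
  container 1: 2500 + 700 = 3200
  container 2: 2400 + 1000 = 3400
  container 3: 2000 + 700 + 500 = 3200
  container 4: 1900 = 1900
  container 5: 1800 = 1800
Every load is within 3400 kg, so 5 containers suffice.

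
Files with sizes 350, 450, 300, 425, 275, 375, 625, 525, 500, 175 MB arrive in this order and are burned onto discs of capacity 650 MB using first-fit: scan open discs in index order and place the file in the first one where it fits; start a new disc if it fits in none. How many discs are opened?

7

  350 → disc 1 (new)  [load 350/650]
  450 → disc 2 (new)  [load 450/650]
  300 → disc 1  [load 650/650]
  425 → disc 3 (new)  [load 425/650]
  275 → disc 4 (new)  [load 275/650]
  375 → disc 4  [load 650/650]
  625 → disc 5 (new)  [load 625/650]
  525 → disc 6 (new)  [load 525/650]
  500 → disc 7 (new)  [load 500/650]
  175 → disc 2  [load 625/650]
7 discs opened.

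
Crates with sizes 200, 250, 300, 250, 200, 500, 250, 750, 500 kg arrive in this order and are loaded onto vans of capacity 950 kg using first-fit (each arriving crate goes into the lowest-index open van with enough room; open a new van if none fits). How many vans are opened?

  200 → van 1 (new)  [load 200/950]
  250 → van 1  [load 450/950]
  300 → van 1  [load 750/950]
  250 → van 2 (new)  [load 250/950]
  200 → van 1  [load 950/950]
  500 → van 2  [load 750/950]
  250 → van 3 (new)  [load 250/950]
  750 → van 4 (new)  [load 750/950]
  500 → van 3  [load 750/950]
4 vans opened.

4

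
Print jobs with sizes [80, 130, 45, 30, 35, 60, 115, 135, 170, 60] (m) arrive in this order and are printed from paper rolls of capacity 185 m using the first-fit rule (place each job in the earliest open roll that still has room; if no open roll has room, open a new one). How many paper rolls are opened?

6

  80 → roll 1 (new)  [load 80/185]
  130 → roll 2 (new)  [load 130/185]
  45 → roll 1  [load 125/185]
  30 → roll 1  [load 155/185]
  35 → roll 2  [load 165/185]
  60 → roll 3 (new)  [load 60/185]
  115 → roll 3  [load 175/185]
  135 → roll 4 (new)  [load 135/185]
  170 → roll 5 (new)  [load 170/185]
  60 → roll 6 (new)  [load 60/185]
6 paper rolls opened.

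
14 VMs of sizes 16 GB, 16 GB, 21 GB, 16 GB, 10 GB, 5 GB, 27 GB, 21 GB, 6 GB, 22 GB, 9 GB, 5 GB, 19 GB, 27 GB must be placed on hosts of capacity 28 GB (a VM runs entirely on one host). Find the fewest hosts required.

Total = 27 + 27 + 22 + 21 + 21 + 19 + 16 + 16 + 16 + 10 + 9 + 6 + 5 + 5 = 220 GB.
Lower bound: ⌈220/28⌉ = 8 hosts.
Also, 9 VMs each exceed 14 GB, and no two of those can share a host, so at least 9 hosts are needed.
A packing using 9 hosts:
  host 1: 27 = 27
  host 2: 27 = 27
  host 3: 22 + 6 = 28
  host 4: 21 + 5 = 26
  host 5: 21 + 5 = 26
  host 6: 19 + 9 = 28
  host 7: 16 + 10 = 26
  host 8: 16 = 16
  host 9: 16 = 16
This matches the lower bound, so 9 is optimal.

9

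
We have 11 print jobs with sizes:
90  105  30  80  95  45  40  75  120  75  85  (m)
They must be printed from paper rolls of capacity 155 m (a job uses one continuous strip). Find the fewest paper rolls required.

Total = 120 + 105 + 95 + 90 + 85 + 80 + 75 + 75 + 45 + 40 + 30 = 840 m.
Lower bound: ⌈840/155⌉ = 6 paper rolls.
A packing using 7 paper rolls:
  roll 1: 120 + 30 = 150
  roll 2: 105 + 45 = 150
  roll 3: 95 + 40 = 135
  roll 4: 90 = 90
  roll 5: 85 = 85
  roll 6: 80 + 75 = 155
  roll 7: 75 = 75
No arrangement into 6 paper rolls stays within capacity, so 7 is optimal.

7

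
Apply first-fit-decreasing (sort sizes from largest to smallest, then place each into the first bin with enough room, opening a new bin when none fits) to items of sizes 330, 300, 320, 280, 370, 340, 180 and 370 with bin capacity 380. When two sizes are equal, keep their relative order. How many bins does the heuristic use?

8

Sorted descending: 370, 370, 340, 330, 320, 300, 280, 180.
  370 → bin 1 (new)  [load 370/380]
  370 → bin 2 (new)  [load 370/380]
  340 → bin 3 (new)  [load 340/380]
  330 → bin 4 (new)  [load 330/380]
  320 → bin 5 (new)  [load 320/380]
  300 → bin 6 (new)  [load 300/380]
  280 → bin 7 (new)  [load 280/380]
  180 → bin 8 (new)  [load 180/380]
8 bins opened.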